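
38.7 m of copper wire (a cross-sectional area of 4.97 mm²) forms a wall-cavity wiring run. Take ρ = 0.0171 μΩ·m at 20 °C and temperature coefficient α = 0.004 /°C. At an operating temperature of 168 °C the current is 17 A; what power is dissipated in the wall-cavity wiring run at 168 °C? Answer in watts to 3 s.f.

ρ = 0.0171 μΩ·m = 1.71×10^-8 Ω·m
A = 4.97 mm² = 4.970e-06 m²
R₍20₎ = ρL/A = (1.71×10^-8)(38.7)/(4.970e-06) = 0.1332 Ω
R₍168₎ = R₍20₎(1 + αΔT) = 0.1332 × (1 + 0.004×148) = 0.212 Ω
P = I²R = (17)² × 0.212 = 61.3 W

61.3 W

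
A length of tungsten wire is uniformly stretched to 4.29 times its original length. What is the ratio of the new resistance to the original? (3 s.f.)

18.4

Volume constant ⇒ A' = A/k with k = 4.29. R' = ρ(kL)/(A/k) = k²R.
Factor = 18.4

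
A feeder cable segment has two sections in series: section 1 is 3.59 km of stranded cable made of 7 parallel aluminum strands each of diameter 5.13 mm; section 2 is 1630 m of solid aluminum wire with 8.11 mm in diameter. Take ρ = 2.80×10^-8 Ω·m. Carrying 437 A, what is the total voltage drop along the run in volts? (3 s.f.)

Section 1: A_strand = π(2.5650e-03)² = 2.067e-05 m²; R₁ = ρL/(N·A_s) = (2.80×10^-8)(3590)/(7×2.067e-05) = 0.6948 Ω
Section 2: A = π(d/2)² = π(4.0550e-03 m)² = 5.166e-05 m²
R₂ = (2.80×10^-8)(1630)/(5.166e-05) = 0.8835 Ω
R = R₁ + R₂ = 1.578 Ω
V = IR = 437 × 1.578 = 690 V

690 V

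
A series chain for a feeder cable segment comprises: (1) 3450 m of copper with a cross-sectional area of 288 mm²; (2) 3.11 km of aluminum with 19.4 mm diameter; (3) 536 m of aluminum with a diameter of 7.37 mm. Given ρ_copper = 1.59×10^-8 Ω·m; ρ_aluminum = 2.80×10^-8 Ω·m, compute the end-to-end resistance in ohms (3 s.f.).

Seg 1: A = 288 mm² = 2.880e-04 m²
R_1 = (1.59×10^-8)(3450)/(2.880e-04) = 0.1905 Ω
Seg 2: A = π(d/2)² = π(9.7000e-03 m)² = 2.956e-04 m²
R_2 = (2.80×10^-8)(3110)/(2.956e-04) = 0.2946 Ω
Seg 3: A = π(d/2)² = π(3.6850e-03 m)² = 4.266e-05 m²
R_3 = (2.80×10^-8)(536)/(4.266e-05) = 0.3518 Ω
R_total = R_1 + R_2 + R_3 = 0.837 Ω

0.837 Ω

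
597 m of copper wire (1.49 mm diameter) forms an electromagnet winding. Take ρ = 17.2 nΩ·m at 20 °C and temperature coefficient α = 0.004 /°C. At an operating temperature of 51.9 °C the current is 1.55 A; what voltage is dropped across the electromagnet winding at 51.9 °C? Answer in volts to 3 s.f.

ρ = 17.2 nΩ·m = 1.72×10^-8 Ω·m
A = π(d/2)² = π(7.4500e-04 m)² = 1.744e-06 m²
R₍20₎ = ρL/A = (1.72×10^-8)(597)/(1.744e-06) = 5.889 Ω
R₍51.9₎ = R₍20₎(1 + αΔT) = 5.889 × (1 + 0.004×31.9) = 6.64 Ω
V = IR = 1.55 × 6.64 = 10.3 V

10.3 V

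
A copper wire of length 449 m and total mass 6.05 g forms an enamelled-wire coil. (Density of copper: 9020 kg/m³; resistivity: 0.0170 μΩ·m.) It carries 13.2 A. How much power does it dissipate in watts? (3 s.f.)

8.90×10^5 W

ρ = 0.0170 μΩ·m = 1.70×10^-8 Ω·m
A = m/(density·L) = 0.00605/(9020×449) = 1.4938e-09 m²
R = ρL/A = (1.70×10^-8)(449)/(1.4938e-09) = 5110 Ω
P = I²R = (13.2)² × 5110 = 8.90×10^5 W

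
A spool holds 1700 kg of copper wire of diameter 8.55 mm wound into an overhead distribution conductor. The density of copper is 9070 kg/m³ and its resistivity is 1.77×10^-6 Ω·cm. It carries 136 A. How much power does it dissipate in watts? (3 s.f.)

ρ = 1.77×10^-6 Ω·cm = 1.77×10^-8 Ω·m
A = π(d/2)² = π(4.2750e-03 m)² = 5.7415e-05 m²
L = m/(density·A) = 1700/(9070×5.7415e-05) = 3265 m
R = ρL/A = (1.77×10^-8)(3265)/(5.7415e-05) = 1.006 Ω
P = I²R = (136)² × 1.006 = 18600 W

18600 W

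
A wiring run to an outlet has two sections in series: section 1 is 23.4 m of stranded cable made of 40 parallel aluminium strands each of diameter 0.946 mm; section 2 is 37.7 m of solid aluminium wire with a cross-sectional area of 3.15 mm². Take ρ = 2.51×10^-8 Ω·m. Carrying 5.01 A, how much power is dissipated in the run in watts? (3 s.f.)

8.06 W

Section 1: A_strand = π(4.7300e-04)² = 7.029e-07 m²; R₁ = ρL/(N·A_s) = (2.51×10^-8)(23.4)/(40×7.029e-07) = 0.02089 Ω
Section 2: A = 3.15 mm² = 3.150e-06 m²
R₂ = (2.51×10^-8)(37.7)/(3.150e-06) = 0.3004 Ω
R = R₁ + R₂ = 0.3213 Ω
P = I²R = (5.01)² × 0.3213 = 8.06 W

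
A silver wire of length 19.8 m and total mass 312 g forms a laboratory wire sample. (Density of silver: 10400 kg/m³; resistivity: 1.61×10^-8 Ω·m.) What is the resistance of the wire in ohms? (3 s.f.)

A = m/(density·L) = 0.312/(10400×19.8) = 1.5152e-06 m²
R = ρL/A = (1.61×10^-8)(19.8)/(1.5152e-06) = 0.210 Ω

0.210 Ω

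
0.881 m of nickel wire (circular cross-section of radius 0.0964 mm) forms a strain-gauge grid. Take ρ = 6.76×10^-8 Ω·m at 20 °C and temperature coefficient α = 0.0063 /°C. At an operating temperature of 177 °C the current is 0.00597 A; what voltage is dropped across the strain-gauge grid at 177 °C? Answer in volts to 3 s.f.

A = πr² = π(9.6400e-05 m)² = 2.919e-08 m²
R₍20₎ = ρL/A = (6.76×10^-8)(0.881)/(2.919e-08) = 2.04 Ω
R₍177₎ = R₍20₎(1 + αΔT) = 2.04 × (1 + 0.0063×157) = 4.058 Ω
V = IR = 0.00597 × 4.058 = 0.0242 V

0.0242 V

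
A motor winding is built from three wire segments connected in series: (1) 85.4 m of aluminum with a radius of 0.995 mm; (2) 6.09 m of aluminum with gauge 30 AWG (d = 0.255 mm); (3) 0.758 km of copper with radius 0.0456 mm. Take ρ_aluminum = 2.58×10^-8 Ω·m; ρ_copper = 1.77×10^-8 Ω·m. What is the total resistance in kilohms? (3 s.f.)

2.06 kΩ

Seg 1: A = πr² = π(9.9500e-04 m)² = 3.110e-06 m²
R_1 = (2.58×10^-8)(85.4)/(3.110e-06) = 0.7084 Ω
Seg 2: A = π(0.255/2 mm)² = π(1.2750e-04 m)² = 5.107e-08 m²
R_2 = (2.58×10^-8)(6.09)/(5.107e-08) = 3.077 Ω
Seg 3: A = πr² = π(4.5600e-05 m)² = 6.533e-09 m²
R_3 = (1.77×10^-8)(758)/(6.533e-09) = 2054 Ω
R_total = R_1 + R_2 + R_3 = 2.06 kΩ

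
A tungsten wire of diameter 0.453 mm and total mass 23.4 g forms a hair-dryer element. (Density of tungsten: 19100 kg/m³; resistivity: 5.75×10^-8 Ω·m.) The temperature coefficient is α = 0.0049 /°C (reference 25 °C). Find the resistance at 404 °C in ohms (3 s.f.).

A = π(d/2)² = π(2.2650e-04 m)² = 1.6117e-07 m²
L = m/(density·A) = 0.0234/(19100×1.6117e-07) = 7.601 m
R = ρL/A = (5.75×10^-8)(7.601)/(1.6117e-07) = 2.712 Ω
R(404 °C) = 2.712 × (1 + 0.0049×379) = 7.75 Ω

7.75 Ω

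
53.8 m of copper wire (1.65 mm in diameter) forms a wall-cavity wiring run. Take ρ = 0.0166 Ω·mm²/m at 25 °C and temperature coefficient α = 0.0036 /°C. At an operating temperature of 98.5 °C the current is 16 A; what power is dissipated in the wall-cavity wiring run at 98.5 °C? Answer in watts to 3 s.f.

135 W

ρ = 0.0166 Ω·mm²/m = 1.66×10^-8 Ω·m
A = π(d/2)² = π(8.2500e-04 m)² = 2.138e-06 m²
R₍25₎ = ρL/A = (1.66×10^-8)(53.8)/(2.138e-06) = 0.4177 Ω
R₍98.5₎ = R₍25₎(1 + αΔT) = 0.4177 × (1 + 0.0036×73.5) = 0.5282 Ω
P = I²R = (16)² × 0.5282 = 135 W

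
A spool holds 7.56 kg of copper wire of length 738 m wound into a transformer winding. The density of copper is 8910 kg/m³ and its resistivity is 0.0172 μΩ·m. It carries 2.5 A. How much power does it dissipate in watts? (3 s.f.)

ρ = 0.0172 μΩ·m = 1.72×10^-8 Ω·m
A = m/(density·L) = 7.56/(8910×738) = 1.1497e-06 m²
R = ρL/A = (1.72×10^-8)(738)/(1.1497e-06) = 11.04 Ω
P = I²R = (2.5)² × 11.04 = 69.0 W

69.0 W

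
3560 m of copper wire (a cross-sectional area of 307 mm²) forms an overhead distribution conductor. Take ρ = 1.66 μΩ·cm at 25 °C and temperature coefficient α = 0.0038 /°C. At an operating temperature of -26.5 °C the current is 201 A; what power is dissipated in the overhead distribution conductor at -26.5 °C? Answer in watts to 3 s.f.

6260 W

ρ = 1.66 μΩ·cm = 1.66×10^-8 Ω·m
A = 307 mm² = 3.070e-04 m²
R₍25₎ = ρL/A = (1.66×10^-8)(3560)/(3.070e-04) = 0.1925 Ω
R₍-26.5₎ = R₍25₎(1 + αΔT) = 0.1925 × (1 + 0.0038×-51.5) = 0.1548 Ω
P = I²R = (201)² × 0.1548 = 6260 W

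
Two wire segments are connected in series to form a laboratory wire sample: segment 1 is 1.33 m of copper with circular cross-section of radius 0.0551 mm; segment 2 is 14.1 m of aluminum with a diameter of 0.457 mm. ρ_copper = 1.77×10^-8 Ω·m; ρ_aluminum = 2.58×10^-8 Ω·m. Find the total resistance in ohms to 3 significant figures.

Segment 1: A = πr² = π(5.5100e-05 m)² = 9.538e-09 m²
R₁ = ρL/A = (1.77×10^-8)(1.33)/(9.538e-09) = 2.468 Ω
Segment 2: A = π(d/2)² = π(2.2850e-04 m)² = 1.640e-07 m²
R₂ = (2.58×10^-8)(14.1)/(1.640e-07) = 2.218 Ω
R = R₁ + R₂ = 4.69 Ω

4.69 Ω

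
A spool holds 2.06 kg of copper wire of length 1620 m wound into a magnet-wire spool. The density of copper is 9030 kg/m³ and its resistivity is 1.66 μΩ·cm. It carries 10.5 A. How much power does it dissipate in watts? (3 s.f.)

ρ = 1.66 μΩ·cm = 1.66×10^-8 Ω·m
A = m/(density·L) = 2.06/(9030×1620) = 1.4082e-07 m²
R = ρL/A = (1.66×10^-8)(1620)/(1.4082e-07) = 191 Ω
P = I²R = (10.5)² × 191 = 21100 W

21100 W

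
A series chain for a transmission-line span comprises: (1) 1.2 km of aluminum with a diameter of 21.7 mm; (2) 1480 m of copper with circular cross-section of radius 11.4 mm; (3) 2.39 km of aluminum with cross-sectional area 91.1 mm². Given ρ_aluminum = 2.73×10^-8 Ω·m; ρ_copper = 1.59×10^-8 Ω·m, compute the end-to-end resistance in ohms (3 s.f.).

Seg 1: A = π(d/2)² = π(1.0850e-02 m)² = 3.698e-04 m²
R_1 = (2.73×10^-8)(1200)/(3.698e-04) = 0.08858 Ω
Seg 2: A = πr² = π(1.1400e-02 m)² = 4.083e-04 m²
R_2 = (1.59×10^-8)(1480)/(4.083e-04) = 0.05764 Ω
Seg 3: A = 91.1 mm² = 9.110e-05 m²
R_3 = (2.73×10^-8)(2390)/(9.110e-05) = 0.7162 Ω
R_total = R_1 + R_2 + R_3 = 0.862 Ω

0.862 Ω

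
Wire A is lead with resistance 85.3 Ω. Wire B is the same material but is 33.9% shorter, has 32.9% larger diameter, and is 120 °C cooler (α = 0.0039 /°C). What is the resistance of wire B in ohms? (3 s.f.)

17.0 Ω

R ∝ ρL/d² with ρ ∝ (1+αΔT), so R_B/R_A = (1 − 33.9/100) × (1 + 32.9/100)⁻² × (1 − 0.0039×120)
= 0.661 × 0.5662 × 0.532 = 0.1991
R_B = 0.1991 × 85.3 = 17.0 Ω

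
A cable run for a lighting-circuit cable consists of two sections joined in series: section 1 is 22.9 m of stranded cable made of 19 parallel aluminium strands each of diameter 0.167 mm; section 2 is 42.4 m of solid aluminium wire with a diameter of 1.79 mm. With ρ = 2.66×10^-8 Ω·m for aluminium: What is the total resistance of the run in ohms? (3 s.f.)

1.91 Ω

Section 1: A_strand = π(8.3500e-05)² = 2.190e-08 m²; R₁ = ρL/(N·A_s) = (2.66×10^-8)(22.9)/(19×2.190e-08) = 1.464 Ω
Section 2: A = π(d/2)² = π(8.9500e-04 m)² = 2.516e-06 m²
R₂ = (2.66×10^-8)(42.4)/(2.516e-06) = 0.4482 Ω
R = R₁ + R₂ = 1.91 Ω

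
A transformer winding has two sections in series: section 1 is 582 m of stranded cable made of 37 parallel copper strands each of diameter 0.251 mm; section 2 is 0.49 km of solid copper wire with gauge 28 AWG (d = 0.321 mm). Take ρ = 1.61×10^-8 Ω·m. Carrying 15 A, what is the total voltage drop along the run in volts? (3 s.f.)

Section 1: A_strand = π(1.2550e-04)² = 4.948e-08 m²; R₁ = ρL/(N·A_s) = (1.61×10^-8)(582)/(37×4.948e-08) = 5.118 Ω
Section 2: A = π(0.321/2 mm)² = π(1.6050e-04 m)² = 8.093e-08 m²
R₂ = (1.61×10^-8)(490)/(8.093e-08) = 97.48 Ω
R = R₁ + R₂ = 102.6 Ω
V = IR = 15 × 102.6 = 1540 V

1540 V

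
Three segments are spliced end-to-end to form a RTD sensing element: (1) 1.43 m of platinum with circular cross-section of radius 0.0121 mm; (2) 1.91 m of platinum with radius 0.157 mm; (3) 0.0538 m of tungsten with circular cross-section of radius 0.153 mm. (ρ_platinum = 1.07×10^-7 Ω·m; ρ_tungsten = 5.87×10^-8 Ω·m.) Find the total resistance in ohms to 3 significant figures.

335 Ω

Seg 1: A = πr² = π(1.2100e-05 m)² = 4.600e-10 m²
R_1 = (1.07×10^-7)(1.43)/(4.600e-10) = 332.7 Ω
Seg 2: A = πr² = π(1.5700e-04 m)² = 7.744e-08 m²
R_2 = (1.07×10^-7)(1.91)/(7.744e-08) = 2.639 Ω
Seg 3: A = πr² = π(1.5300e-04 m)² = 7.354e-08 m²
R_3 = (5.87×10^-8)(0.0538)/(7.354e-08) = 0.04294 Ω
R_total = R_1 + R_2 + R_3 = 335 Ω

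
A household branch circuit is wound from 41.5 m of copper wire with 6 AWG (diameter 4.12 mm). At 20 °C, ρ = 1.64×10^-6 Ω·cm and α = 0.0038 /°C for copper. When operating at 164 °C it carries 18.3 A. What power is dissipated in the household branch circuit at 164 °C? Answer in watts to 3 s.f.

26.5 W

ρ = 1.64×10^-6 Ω·cm = 1.64×10^-8 Ω·m
A = π(4.12/2 mm)² = π(2.0600e-03 m)² = 1.333e-05 m²
R₍20₎ = ρL/A = (1.64×10^-8)(41.5)/(1.333e-05) = 0.05105 Ω
R₍164₎ = R₍20₎(1 + αΔT) = 0.05105 × (1 + 0.0038×144) = 0.07899 Ω
P = I²R = (18.3)² × 0.07899 = 26.5 W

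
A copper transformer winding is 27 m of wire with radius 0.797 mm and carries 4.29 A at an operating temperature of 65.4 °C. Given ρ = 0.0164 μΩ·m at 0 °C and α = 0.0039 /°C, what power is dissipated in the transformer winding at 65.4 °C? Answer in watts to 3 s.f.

5.13 W

ρ = 0.0164 μΩ·m = 1.64×10^-8 Ω·m
A = πr² = π(7.9700e-04 m)² = 1.996e-06 m²
R₍0₎ = ρL/A = (1.64×10^-8)(27)/(1.996e-06) = 0.2219 Ω
R₍65.4₎ = R₍0₎(1 + αΔT) = 0.2219 × (1 + 0.0039×65.4) = 0.2785 Ω
P = I²R = (4.29)² × 0.2785 = 5.13 W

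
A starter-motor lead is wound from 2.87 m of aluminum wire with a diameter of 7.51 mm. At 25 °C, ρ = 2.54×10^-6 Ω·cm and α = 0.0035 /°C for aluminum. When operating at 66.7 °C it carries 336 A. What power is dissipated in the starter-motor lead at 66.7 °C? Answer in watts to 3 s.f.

213 W

ρ = 2.54×10^-6 Ω·cm = 2.54×10^-8 Ω·m
A = π(d/2)² = π(3.7550e-03 m)² = 4.430e-05 m²
R₍25₎ = ρL/A = (2.54×10^-8)(2.87)/(4.430e-05) = 0.001646 Ω
R₍66.7₎ = R₍25₎(1 + αΔT) = 0.001646 × (1 + 0.0035×41.7) = 0.001886 Ω
P = I²R = (336)² × 0.001886 = 213 W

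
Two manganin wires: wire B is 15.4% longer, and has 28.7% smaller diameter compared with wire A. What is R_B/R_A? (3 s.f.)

2.27

R ∝ L/d², so R_B/R_A = (1 + 15.4/100) × (1 − 28.7/100)⁻²
= 1.154 × 1.967 = 2.27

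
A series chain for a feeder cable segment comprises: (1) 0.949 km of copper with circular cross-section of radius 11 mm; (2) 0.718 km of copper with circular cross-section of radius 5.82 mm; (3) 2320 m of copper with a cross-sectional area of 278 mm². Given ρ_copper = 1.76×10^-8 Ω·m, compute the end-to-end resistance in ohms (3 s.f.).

0.310 Ω

Seg 1: A = πr² = π(1.1000e-02 m)² = 3.801e-04 m²
R_1 = (1.76×10^-8)(949)/(3.801e-04) = 0.04394 Ω
Seg 2: A = πr² = π(5.8200e-03 m)² = 1.064e-04 m²
R_2 = (1.76×10^-8)(718)/(1.064e-04) = 0.1188 Ω
Seg 3: A = 278 mm² = 2.780e-04 m²
R_3 = (1.76×10^-8)(2320)/(2.780e-04) = 0.1469 Ω
R_total = R_1 + R_2 + R_3 = 0.310 Ω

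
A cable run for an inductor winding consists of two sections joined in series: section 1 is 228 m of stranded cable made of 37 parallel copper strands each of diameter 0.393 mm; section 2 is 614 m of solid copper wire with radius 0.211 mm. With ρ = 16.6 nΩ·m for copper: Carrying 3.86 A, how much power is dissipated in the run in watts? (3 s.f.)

ρ = 16.6 nΩ·m = 1.66×10^-8 Ω·m
Section 1: A_strand = π(1.9650e-04)² = 1.213e-07 m²; R₁ = ρL/(N·A_s) = (1.66×10^-8)(228)/(37×1.213e-07) = 0.8433 Ω
Section 2: A = πr² = π(2.1100e-04 m)² = 1.399e-07 m²
R₂ = (1.66×10^-8)(614)/(1.399e-07) = 72.87 Ω
R = R₁ + R₂ = 73.72 Ω
P = I²R = (3.86)² × 73.72 = 1100 W

1100 W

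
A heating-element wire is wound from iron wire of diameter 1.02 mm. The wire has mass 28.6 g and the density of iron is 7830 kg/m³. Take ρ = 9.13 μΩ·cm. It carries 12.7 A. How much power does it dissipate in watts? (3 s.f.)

ρ = 9.13 μΩ·cm = 9.13×10^-8 Ω·m
A = π(d/2)² = π(5.1000e-04 m)² = 8.1713e-07 m²
L = m/(density·A) = 0.0286/(7830×8.1713e-07) = 4.47 m
R = ρL/A = (9.13×10^-8)(4.47)/(8.1713e-07) = 0.4995 Ω
P = I²R = (12.7)² × 0.4995 = 80.6 W

80.6 W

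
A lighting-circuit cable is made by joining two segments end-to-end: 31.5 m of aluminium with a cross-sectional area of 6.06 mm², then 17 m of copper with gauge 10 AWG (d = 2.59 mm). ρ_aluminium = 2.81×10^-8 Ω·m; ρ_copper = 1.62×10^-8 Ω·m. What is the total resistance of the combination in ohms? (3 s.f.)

0.198 Ω

Segment 1: A = 6.06 mm² = 6.060e-06 m²
R₁ = ρL/A = (2.81×10^-8)(31.5)/(6.060e-06) = 0.1461 Ω
Segment 2: A = π(2.59/2 mm)² = π(1.2950e-03 m)² = 5.269e-06 m²
R₂ = (1.62×10^-8)(17)/(5.269e-06) = 0.05227 Ω
R = R₁ + R₂ = 0.198 Ω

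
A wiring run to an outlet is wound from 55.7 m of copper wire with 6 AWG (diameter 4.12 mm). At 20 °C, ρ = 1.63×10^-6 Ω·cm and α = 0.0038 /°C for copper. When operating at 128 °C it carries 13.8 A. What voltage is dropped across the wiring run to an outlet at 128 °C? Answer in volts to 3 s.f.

1.33 V

ρ = 1.63×10^-6 Ω·cm = 1.63×10^-8 Ω·m
A = π(4.12/2 mm)² = π(2.0600e-03 m)² = 1.333e-05 m²
R₍20₎ = ρL/A = (1.63×10^-8)(55.7)/(1.333e-05) = 0.0681 Ω
R₍128₎ = R₍20₎(1 + αΔT) = 0.0681 × (1 + 0.0038×108) = 0.09605 Ω
V = IR = 13.8 × 0.09605 = 1.33 V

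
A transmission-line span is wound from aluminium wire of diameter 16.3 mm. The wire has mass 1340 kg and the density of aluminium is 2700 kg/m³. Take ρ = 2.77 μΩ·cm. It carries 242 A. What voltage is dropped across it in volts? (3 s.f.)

76.4 V

ρ = 2.77 μΩ·cm = 2.77×10^-8 Ω·m
A = π(d/2)² = π(8.1500e-03 m)² = 2.0867e-04 m²
L = m/(density·A) = 1340/(2700×2.0867e-04) = 2378 m
R = ρL/A = (2.77×10^-8)(2378)/(2.0867e-04) = 0.3157 Ω
V = IR = 242 × 0.3157 = 76.4 V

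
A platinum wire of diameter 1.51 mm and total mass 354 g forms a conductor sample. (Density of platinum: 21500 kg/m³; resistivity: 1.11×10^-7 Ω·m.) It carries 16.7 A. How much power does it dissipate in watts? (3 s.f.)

159 W

A = π(d/2)² = π(7.5500e-04 m)² = 1.7908e-06 m²
L = m/(density·A) = 0.354/(21500×1.7908e-06) = 9.194 m
R = ρL/A = (1.11×10^-7)(9.194)/(1.7908e-06) = 0.5699 Ω
P = I²R = (16.7)² × 0.5699 = 159 W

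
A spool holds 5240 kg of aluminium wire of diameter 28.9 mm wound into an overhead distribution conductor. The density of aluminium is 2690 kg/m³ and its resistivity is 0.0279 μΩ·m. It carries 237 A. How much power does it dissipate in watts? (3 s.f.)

ρ = 0.0279 μΩ·m = 2.79×10^-8 Ω·m
A = π(d/2)² = π(1.4450e-02 m)² = 6.5597e-04 m²
L = m/(density·A) = 5240/(2690×6.5597e-04) = 2970 m
R = ρL/A = (2.79×10^-8)(2970)/(6.5597e-04) = 0.1263 Ω
P = I²R = (237)² × 0.1263 = 7090 W

7090 W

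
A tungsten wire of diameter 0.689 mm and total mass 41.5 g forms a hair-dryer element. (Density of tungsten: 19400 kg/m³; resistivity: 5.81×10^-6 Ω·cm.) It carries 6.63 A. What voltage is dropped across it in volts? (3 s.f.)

5.93 V

ρ = 5.81×10^-6 Ω·cm = 5.81×10^-8 Ω·m
A = π(d/2)² = π(3.4450e-04 m)² = 3.7285e-07 m²
L = m/(density·A) = 0.0415/(19400×3.7285e-07) = 5.737 m
R = ρL/A = (5.81×10^-8)(5.737)/(3.7285e-07) = 0.8941 Ω
V = IR = 6.63 × 0.8941 = 5.93 V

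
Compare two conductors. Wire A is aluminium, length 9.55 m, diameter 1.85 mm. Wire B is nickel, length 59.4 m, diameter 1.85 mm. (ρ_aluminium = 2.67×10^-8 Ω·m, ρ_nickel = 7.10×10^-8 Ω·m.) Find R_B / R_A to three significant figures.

R ∝ ρL/d², so R_B/R_A = (ρ_B/ρ_A) × (L_B/L_A)
= (7.10×10^-8/2.67×10^-8) × (59.4/9.55) = 16.5

16.5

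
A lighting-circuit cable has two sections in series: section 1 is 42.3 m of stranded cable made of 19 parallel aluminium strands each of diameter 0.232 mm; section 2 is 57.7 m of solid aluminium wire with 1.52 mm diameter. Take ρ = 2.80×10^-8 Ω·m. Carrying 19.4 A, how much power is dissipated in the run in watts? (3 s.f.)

Section 1: A_strand = π(1.1600e-04)² = 4.227e-08 m²; R₁ = ρL/(N·A_s) = (2.80×10^-8)(42.3)/(19×4.227e-08) = 1.475 Ω
Section 2: A = π(d/2)² = π(7.6000e-04 m)² = 1.815e-06 m²
R₂ = (2.80×10^-8)(57.7)/(1.815e-06) = 0.8903 Ω
R = R₁ + R₂ = 2.365 Ω
P = I²R = (19.4)² × 2.365 = 890 W

890 W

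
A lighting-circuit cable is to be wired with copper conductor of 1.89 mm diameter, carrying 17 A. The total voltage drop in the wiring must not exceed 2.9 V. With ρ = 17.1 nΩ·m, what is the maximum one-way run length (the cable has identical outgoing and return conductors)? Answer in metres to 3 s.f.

14.0 m

ρ = 17.1 nΩ·m = 1.71×10^-8 Ω·m
A = π(d/2)² = π(9.4500e-04 m)² = 2.806e-06 m²
L_max = V_max·A/(2·ρI) = (2.9)(2.806e-06)/(2×1.71×10^-8×17) = 14.0 m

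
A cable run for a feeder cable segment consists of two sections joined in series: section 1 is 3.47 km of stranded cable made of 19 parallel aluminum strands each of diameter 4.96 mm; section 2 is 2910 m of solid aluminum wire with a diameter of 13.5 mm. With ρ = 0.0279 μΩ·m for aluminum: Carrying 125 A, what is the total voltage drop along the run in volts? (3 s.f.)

ρ = 0.0279 μΩ·m = 2.79×10^-8 Ω·m
Section 1: A_strand = π(2.4800e-03)² = 1.932e-05 m²; R₁ = ρL/(N·A_s) = (2.79×10^-8)(3470)/(19×1.932e-05) = 0.2637 Ω
Section 2: A = π(d/2)² = π(6.7500e-03 m)² = 1.431e-04 m²
R₂ = (2.79×10^-8)(2910)/(1.431e-04) = 0.5672 Ω
R = R₁ + R₂ = 0.8309 Ω
V = IR = 125 × 0.8309 = 104 V

104 V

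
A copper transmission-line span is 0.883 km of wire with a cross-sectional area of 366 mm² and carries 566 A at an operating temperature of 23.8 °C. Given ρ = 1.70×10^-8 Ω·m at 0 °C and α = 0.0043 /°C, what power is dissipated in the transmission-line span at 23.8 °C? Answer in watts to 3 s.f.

14500 W

A = 366 mm² = 3.660e-04 m²
R₍0₎ = ρL/A = (1.70×10^-8)(883)/(3.660e-04) = 0.04101 Ω
R₍23.8₎ = R₍0₎(1 + αΔT) = 0.04101 × (1 + 0.0043×23.8) = 0.04521 Ω
P = I²R = (566)² × 0.04521 = 14500 W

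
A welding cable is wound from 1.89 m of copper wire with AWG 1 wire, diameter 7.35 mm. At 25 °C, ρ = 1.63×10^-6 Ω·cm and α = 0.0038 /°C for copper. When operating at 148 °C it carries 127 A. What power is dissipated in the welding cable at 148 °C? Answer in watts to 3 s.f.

17.2 W

ρ = 1.63×10^-6 Ω·cm = 1.63×10^-8 Ω·m
A = π(7.35/2 mm)² = π(3.6750e-03 m)² = 4.243e-05 m²
R₍25₎ = ρL/A = (1.63×10^-8)(1.89)/(4.243e-05) = 7.261×10^-4 Ω
R₍148₎ = R₍25₎(1 + αΔT) = 7.261×10^-4 × (1 + 0.0038×123) = 0.001065 Ω
P = I²R = (127)² × 0.001065 = 17.2 W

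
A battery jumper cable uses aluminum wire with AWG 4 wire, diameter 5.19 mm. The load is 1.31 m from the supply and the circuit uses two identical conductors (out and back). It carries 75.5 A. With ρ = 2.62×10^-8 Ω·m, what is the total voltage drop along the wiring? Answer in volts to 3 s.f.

0.245 V

A = π(5.19/2 mm)² = π(2.5950e-03 m)² = 2.116e-05 m²
Total conductor length (both ways) L = 2 × 1.31 = 2.62 m
R = ρL/A = (2.62×10^-8)(2.62)/(2.116e-05) = 0.003245 Ω
V = IR = 75.5 × 0.003245 = 0.245 V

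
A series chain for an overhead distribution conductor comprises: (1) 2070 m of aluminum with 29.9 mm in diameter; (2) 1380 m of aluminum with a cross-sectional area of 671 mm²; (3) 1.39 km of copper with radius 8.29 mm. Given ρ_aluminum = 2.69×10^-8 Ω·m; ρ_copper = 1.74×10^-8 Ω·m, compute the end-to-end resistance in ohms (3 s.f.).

Seg 1: A = π(d/2)² = π(1.4950e-02 m)² = 7.022e-04 m²
R_1 = (2.69×10^-8)(2070)/(7.022e-04) = 0.0793 Ω
Seg 2: A = 671 mm² = 6.710e-04 m²
R_2 = (2.69×10^-8)(1380)/(6.710e-04) = 0.05532 Ω
Seg 3: A = πr² = π(8.2900e-03 m)² = 2.159e-04 m²
R_3 = (1.74×10^-8)(1390)/(2.159e-04) = 0.112 Ω
R_total = R_1 + R_2 + R_3 = 0.247 Ω

0.247 Ω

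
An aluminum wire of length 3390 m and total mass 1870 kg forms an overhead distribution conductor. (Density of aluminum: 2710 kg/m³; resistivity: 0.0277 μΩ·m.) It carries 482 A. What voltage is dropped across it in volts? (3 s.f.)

ρ = 0.0277 μΩ·m = 2.77×10^-8 Ω·m
A = m/(density·L) = 1870/(2710×3390) = 2.0355e-04 m²
R = ρL/A = (2.77×10^-8)(3390)/(2.0355e-04) = 0.4613 Ω
V = IR = 482 × 0.4613 = 222 V

222 V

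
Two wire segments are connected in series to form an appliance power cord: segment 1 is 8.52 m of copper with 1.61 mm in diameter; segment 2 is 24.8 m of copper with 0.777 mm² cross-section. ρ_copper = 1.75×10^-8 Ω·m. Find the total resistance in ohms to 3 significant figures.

0.632 Ω

Segment 1: A = π(d/2)² = π(8.0500e-04 m)² = 2.036e-06 m²
R₁ = ρL/A = (1.75×10^-8)(8.52)/(2.036e-06) = 0.07324 Ω
Segment 2: A = 0.777 mm² = 7.770e-07 m²
R₂ = (1.75×10^-8)(24.8)/(7.770e-07) = 0.5586 Ω
R = R₁ + R₂ = 0.632 Ω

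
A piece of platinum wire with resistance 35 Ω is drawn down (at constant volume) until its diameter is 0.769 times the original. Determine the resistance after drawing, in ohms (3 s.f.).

Volume constant ⇒ L' = L/r² with r = 0.769. R' = ρL'/A' = ρ(L/r²)/(πr²d₀²/4) = R/r⁴.
R' = 2.86 × 35 = 100 Ω

100 Ω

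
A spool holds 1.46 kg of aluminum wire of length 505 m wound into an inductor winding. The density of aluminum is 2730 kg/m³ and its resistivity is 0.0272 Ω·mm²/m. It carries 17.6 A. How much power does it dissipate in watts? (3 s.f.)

ρ = 0.0272 Ω·mm²/m = 2.72×10^-8 Ω·m
A = m/(density·L) = 1.46/(2730×505) = 1.0590e-06 m²
R = ρL/A = (2.72×10^-8)(505)/(1.0590e-06) = 12.97 Ω
P = I²R = (17.6)² × 12.97 = 4020 W

4020 W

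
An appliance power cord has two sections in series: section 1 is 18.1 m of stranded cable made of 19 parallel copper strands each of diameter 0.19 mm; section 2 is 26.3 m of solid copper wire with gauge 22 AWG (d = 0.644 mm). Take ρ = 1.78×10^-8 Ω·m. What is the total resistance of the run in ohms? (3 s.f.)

Section 1: A_strand = π(9.5000e-05)² = 2.835e-08 m²; R₁ = ρL/(N·A_s) = (1.78×10^-8)(18.1)/(19×2.835e-08) = 0.5981 Ω
Section 2: A = π(0.644/2 mm)² = π(3.2200e-04 m)² = 3.257e-07 m²
R₂ = (1.78×10^-8)(26.3)/(3.257e-07) = 1.437 Ω
R = R₁ + R₂ = 2.04 Ω

2.04 Ω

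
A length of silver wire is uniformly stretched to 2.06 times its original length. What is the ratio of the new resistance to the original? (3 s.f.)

Volume constant ⇒ A' = A/k with k = 2.06. R' = ρ(kL)/(A/k) = k²R.
Factor = 4.24

4.24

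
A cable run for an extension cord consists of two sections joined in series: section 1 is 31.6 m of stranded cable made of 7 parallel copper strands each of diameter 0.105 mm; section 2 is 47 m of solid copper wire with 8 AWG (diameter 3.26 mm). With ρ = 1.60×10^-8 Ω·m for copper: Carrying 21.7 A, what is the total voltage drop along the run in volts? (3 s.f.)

Section 1: A_strand = π(5.2500e-05)² = 8.659e-09 m²; R₁ = ρL/(N·A_s) = (1.60×10^-8)(31.6)/(7×8.659e-09) = 8.341 Ω
Section 2: A = π(3.26/2 mm)² = π(1.6300e-03 m)² = 8.347e-06 m²
R₂ = (1.60×10^-8)(47)/(8.347e-06) = 0.09009 Ω
R = R₁ + R₂ = 8.432 Ω
V = IR = 21.7 × 8.432 = 183 V

183 V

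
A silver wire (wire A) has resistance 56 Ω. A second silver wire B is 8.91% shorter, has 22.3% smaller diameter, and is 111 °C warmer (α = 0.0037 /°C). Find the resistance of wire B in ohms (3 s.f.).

R ∝ ρL/d² with ρ ∝ (1+αΔT), so R_B/R_A = (1 − 8.91/100) × (1 − 22.3/100)⁻² × (1 + 0.0037×111)
= 0.9109 × 1.656 × 1.411 = 2.128
R_B = 2.128 × 56 = 119 Ω

119 Ω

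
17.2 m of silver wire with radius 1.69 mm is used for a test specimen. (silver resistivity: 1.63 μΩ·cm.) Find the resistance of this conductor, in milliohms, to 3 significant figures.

ρ = 1.63 μΩ·cm = 1.63×10^-8 Ω·m
A = πr² = π(1.6900e-03 m)² = 8.973e-06 m²
R = ρL/A = (1.63×10^-8)(17.2 m)/(8.973e-06 m²) = 31.2 mΩ

31.2 mΩ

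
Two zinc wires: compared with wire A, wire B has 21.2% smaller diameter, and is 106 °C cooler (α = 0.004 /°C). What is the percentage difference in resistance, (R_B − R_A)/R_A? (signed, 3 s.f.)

-7.24%

R ∝ ρL/d² with ρ ∝ (1+αΔT), so R_B/R_A = (1 − 21.2/100)⁻² × (1 − 0.004×106)
= 1.611 × 0.576 = 0.9276
(R_B − R_A)/R_A = 0.9276 − 1 = -7.24%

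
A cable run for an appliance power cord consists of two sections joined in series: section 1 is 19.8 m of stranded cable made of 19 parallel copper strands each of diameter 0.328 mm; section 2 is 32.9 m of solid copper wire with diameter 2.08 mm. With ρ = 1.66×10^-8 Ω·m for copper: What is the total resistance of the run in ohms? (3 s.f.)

0.365 Ω

Section 1: A_strand = π(1.6400e-04)² = 8.450e-08 m²; R₁ = ρL/(N·A_s) = (1.66×10^-8)(19.8)/(19×8.450e-08) = 0.2047 Ω
Section 2: A = π(d/2)² = π(1.0400e-03 m)² = 3.398e-06 m²
R₂ = (1.66×10^-8)(32.9)/(3.398e-06) = 0.1607 Ω
R = R₁ + R₂ = 0.365 Ω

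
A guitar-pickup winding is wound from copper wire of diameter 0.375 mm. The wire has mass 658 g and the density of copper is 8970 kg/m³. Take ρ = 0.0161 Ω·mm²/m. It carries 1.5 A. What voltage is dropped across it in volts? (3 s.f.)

ρ = 0.0161 Ω·mm²/m = 1.61×10^-8 Ω·m
A = π(d/2)² = π(1.8750e-04 m)² = 1.1045e-07 m²
L = m/(density·A) = 0.658/(8970×1.1045e-07) = 664.2 m
R = ρL/A = (1.61×10^-8)(664.2)/(1.1045e-07) = 96.82 Ω
V = IR = 1.5 × 96.82 = 145 V

145 V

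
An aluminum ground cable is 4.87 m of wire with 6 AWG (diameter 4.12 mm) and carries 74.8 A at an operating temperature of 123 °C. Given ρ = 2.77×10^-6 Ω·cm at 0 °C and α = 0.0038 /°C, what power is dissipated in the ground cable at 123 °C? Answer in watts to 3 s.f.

83.1 W

ρ = 2.77×10^-6 Ω·cm = 2.77×10^-8 Ω·m
A = π(4.12/2 mm)² = π(2.0600e-03 m)² = 1.333e-05 m²
R₍0₎ = ρL/A = (2.77×10^-8)(4.87)/(1.333e-05) = 0.01012 Ω
R₍123₎ = R₍0₎(1 + αΔT) = 0.01012 × (1 + 0.0038×123) = 0.01485 Ω
P = I²R = (74.8)² × 0.01485 = 83.1 W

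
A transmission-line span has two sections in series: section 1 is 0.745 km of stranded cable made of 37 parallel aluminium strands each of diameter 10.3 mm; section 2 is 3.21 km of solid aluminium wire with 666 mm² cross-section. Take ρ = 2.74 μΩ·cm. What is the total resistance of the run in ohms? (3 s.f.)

ρ = 2.74 μΩ·cm = 2.74×10^-8 Ω·m
Section 1: A_strand = π(5.1500e-03)² = 8.332e-05 m²; R₁ = ρL/(N·A_s) = (2.74×10^-8)(745)/(37×8.332e-05) = 0.006621 Ω
Section 2: A = 666 mm² = 6.660e-04 m²
R₂ = (2.74×10^-8)(3210)/(6.660e-04) = 0.1321 Ω
R = R₁ + R₂ = 0.139 Ω

0.139 Ω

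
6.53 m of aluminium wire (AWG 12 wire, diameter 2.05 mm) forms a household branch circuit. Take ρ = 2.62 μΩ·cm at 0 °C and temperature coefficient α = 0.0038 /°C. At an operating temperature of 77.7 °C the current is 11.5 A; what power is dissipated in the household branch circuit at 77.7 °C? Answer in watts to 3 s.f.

8.88 W

ρ = 2.62 μΩ·cm = 2.62×10^-8 Ω·m
A = π(2.05/2 mm)² = π(1.0250e-03 m)² = 3.301e-06 m²
R₍0₎ = ρL/A = (2.62×10^-8)(6.53)/(3.301e-06) = 0.05183 Ω
R₍77.7₎ = R₍0₎(1 + αΔT) = 0.05183 × (1 + 0.0038×77.7) = 0.06714 Ω
P = I²R = (11.5)² × 0.06714 = 8.88 W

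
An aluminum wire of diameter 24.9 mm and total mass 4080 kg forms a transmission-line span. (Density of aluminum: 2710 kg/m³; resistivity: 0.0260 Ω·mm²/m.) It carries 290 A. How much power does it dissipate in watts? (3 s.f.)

ρ = 0.0260 Ω·mm²/m = 2.60×10^-8 Ω·m
A = π(d/2)² = π(1.2450e-02 m)² = 4.8695e-04 m²
L = m/(density·A) = 4080/(2710×4.8695e-04) = 3092 m
R = ρL/A = (2.60×10^-8)(3092)/(4.8695e-04) = 0.1651 Ω
P = I²R = (290)² × 0.1651 = 13900 W

13900 W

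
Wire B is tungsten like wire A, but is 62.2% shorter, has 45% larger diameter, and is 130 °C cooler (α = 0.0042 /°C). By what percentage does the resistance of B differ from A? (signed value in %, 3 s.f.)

-91.8%

R ∝ ρL/d² with ρ ∝ (1+αΔT), so R_B/R_A = (1 − 62.2/100) × (1 + 45/100)⁻² × (1 − 0.0042×130)
= 0.378 × 0.4756 × 0.454 = 0.08162
(R_B − R_A)/R_A = 0.08162 − 1 = -91.8%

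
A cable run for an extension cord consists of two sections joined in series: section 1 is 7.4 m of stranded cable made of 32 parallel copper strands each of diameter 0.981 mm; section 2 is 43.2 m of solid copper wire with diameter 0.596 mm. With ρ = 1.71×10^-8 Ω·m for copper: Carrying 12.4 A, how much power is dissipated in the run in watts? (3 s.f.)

Section 1: A_strand = π(4.9050e-04)² = 7.558e-07 m²; R₁ = ρL/(N·A_s) = (1.71×10^-8)(7.4)/(32×7.558e-07) = 0.005232 Ω
Section 2: A = π(d/2)² = π(2.9800e-04 m)² = 2.790e-07 m²
R₂ = (1.71×10^-8)(43.2)/(2.790e-07) = 2.648 Ω
R = R₁ + R₂ = 2.653 Ω
P = I²R = (12.4)² × 2.653 = 408 W

408 W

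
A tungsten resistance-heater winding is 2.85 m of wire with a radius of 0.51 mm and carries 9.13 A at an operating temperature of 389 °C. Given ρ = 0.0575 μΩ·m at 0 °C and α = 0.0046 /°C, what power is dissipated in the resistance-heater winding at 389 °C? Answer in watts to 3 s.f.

46.6 W

ρ = 0.0575 μΩ·m = 5.75×10^-8 Ω·m
A = πr² = π(5.1000e-04 m)² = 8.171e-07 m²
R₍0₎ = ρL/A = (5.75×10^-8)(2.85)/(8.171e-07) = 0.2005 Ω
R₍389₎ = R₍0₎(1 + αΔT) = 0.2005 × (1 + 0.0046×389) = 0.5594 Ω
P = I²R = (9.13)² × 0.5594 = 46.6 W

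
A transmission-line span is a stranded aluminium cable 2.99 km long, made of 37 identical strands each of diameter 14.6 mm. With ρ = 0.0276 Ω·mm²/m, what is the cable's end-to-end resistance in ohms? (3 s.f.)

ρ = 0.0276 Ω·mm²/m = 2.76×10^-8 Ω·m
A_strand = π(7.3000e-03 m)² = 1.674e-04 m²
R_strand = ρL/A = (2.76×10^-8)(2990)/(1.674e-04) = 0.4929 Ω
R_total = R_strand/N = 0.4929/37 = 0.0133 Ω

0.0133 Ω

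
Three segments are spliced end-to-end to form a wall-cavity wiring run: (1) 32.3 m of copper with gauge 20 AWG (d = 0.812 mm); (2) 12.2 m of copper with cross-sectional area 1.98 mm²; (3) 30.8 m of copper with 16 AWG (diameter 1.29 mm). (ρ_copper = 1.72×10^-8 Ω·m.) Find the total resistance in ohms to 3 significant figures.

1.58 Ω

Seg 1: A = π(0.812/2 mm)² = π(4.0600e-04 m)² = 5.178e-07 m²
R_1 = (1.72×10^-8)(32.3)/(5.178e-07) = 1.073 Ω
Seg 2: A = 1.98 mm² = 1.980e-06 m²
R_2 = (1.72×10^-8)(12.2)/(1.980e-06) = 0.106 Ω
Seg 3: A = π(1.29/2 mm)² = π(6.4500e-04 m)² = 1.307e-06 m²
R_3 = (1.72×10^-8)(30.8)/(1.307e-06) = 0.4053 Ω
R_total = R_1 + R_2 + R_3 = 1.58 Ω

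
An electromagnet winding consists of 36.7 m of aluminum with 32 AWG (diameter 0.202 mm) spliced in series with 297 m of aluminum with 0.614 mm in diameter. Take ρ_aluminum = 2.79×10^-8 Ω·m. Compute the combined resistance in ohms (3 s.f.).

59.9 Ω

Segment 1: A = π(0.202/2 mm)² = π(1.0100e-04 m)² = 3.205e-08 m²
R₁ = ρL/A = (2.79×10^-8)(36.7)/(3.205e-08) = 31.95 Ω
Segment 2: A = π(d/2)² = π(3.0700e-04 m)² = 2.961e-07 m²
R₂ = (2.79×10^-8)(297)/(2.961e-07) = 27.99 Ω
R = R₁ + R₂ = 59.9 Ω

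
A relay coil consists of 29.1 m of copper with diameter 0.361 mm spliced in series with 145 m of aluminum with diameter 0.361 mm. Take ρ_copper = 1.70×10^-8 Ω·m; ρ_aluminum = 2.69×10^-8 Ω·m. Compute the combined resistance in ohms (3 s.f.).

42.9 Ω

Segment 1: A = π(d/2)² = π(1.8050e-04 m)² = 1.024e-07 m²
R₁ = ρL/A = (1.70×10^-8)(29.1)/(1.024e-07) = 4.833 Ω
R₂ = (2.69×10^-8)(145)/(1.024e-07) = 38.11 Ω
R = R₁ + R₂ = 42.9 Ω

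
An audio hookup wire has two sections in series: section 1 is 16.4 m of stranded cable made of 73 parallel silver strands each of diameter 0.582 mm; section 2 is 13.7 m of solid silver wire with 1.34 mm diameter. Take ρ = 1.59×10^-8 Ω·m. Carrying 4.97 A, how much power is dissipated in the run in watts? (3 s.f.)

Section 1: A_strand = π(2.9100e-04)² = 2.660e-07 m²; R₁ = ρL/(N·A_s) = (1.59×10^-8)(16.4)/(73×2.660e-07) = 0.01343 Ω
Section 2: A = π(d/2)² = π(6.7000e-04 m)² = 1.410e-06 m²
R₂ = (1.59×10^-8)(13.7)/(1.410e-06) = 0.1545 Ω
R = R₁ + R₂ = 0.1679 Ω
P = I²R = (4.97)² × 0.1679 = 4.15 W

4.15 W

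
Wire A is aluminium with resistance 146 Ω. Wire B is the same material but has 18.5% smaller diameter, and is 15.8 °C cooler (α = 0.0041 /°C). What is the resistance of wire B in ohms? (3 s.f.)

R ∝ ρL/d² with ρ ∝ (1+αΔT), so R_B/R_A = (1 − 18.5/100)⁻² × (1 − 0.0041×15.8)
= 1.506 × 0.9352 = 1.408
R_B = 1.408 × 146 = 206 Ω

206 Ω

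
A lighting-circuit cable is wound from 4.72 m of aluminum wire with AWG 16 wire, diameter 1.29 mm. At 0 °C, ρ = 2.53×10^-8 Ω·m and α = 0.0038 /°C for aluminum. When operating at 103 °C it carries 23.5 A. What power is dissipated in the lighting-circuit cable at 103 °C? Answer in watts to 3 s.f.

A = π(1.29/2 mm)² = π(6.4500e-04 m)² = 1.307e-06 m²
R₍0₎ = ρL/A = (2.53×10^-8)(4.72)/(1.307e-06) = 0.09137 Ω
R₍103₎ = R₍0₎(1 + αΔT) = 0.09137 × (1 + 0.0038×103) = 0.1271 Ω
P = I²R = (23.5)² × 0.1271 = 70.2 W

70.2 W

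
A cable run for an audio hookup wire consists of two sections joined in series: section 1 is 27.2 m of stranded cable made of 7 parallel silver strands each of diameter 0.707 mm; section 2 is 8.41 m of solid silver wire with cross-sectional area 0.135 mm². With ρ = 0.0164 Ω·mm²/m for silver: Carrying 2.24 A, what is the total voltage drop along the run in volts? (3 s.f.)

2.65 V

ρ = 0.0164 Ω·mm²/m = 1.64×10^-8 Ω·m
Section 1: A_strand = π(3.5350e-04)² = 3.926e-07 m²; R₁ = ρL/(N·A_s) = (1.64×10^-8)(27.2)/(7×3.926e-07) = 0.1623 Ω
Section 2: A = 0.135 mm² = 1.350e-07 m²
R₂ = (1.64×10^-8)(8.41)/(1.350e-07) = 1.022 Ω
R = R₁ + R₂ = 1.184 Ω
V = IR = 2.24 × 1.184 = 2.65 V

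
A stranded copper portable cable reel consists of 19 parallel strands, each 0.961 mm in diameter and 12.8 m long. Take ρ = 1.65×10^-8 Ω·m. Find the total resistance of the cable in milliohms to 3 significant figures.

A_strand = π(4.8050e-04 m)² = 7.253e-07 m²
R_strand = ρL/A = (1.65×10^-8)(12.8)/(7.253e-07) = 0.2912 Ω
R_total = R_strand/N = 0.2912/19 = 15.3 mΩ

15.3 mΩ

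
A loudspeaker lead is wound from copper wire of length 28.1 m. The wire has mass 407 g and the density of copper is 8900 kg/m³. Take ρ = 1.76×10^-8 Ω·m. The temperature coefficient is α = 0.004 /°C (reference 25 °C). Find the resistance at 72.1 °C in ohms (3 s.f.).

A = m/(density·L) = 0.407/(8900×28.1) = 1.6274e-06 m²
R = ρL/A = (1.76×10^-8)(28.1)/(1.6274e-06) = 0.3039 Ω
R(72.1 °C) = 0.3039 × (1 + 0.004×47.1) = 0.361 Ω

0.361 Ω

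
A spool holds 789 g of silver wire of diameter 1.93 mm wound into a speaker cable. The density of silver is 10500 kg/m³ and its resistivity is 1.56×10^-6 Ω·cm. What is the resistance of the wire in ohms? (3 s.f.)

0.137 Ω

ρ = 1.56×10^-6 Ω·cm = 1.56×10^-8 Ω·m
A = π(d/2)² = π(9.6500e-04 m)² = 2.9255e-06 m²
L = m/(density·A) = 0.789/(10500×2.9255e-06) = 25.69 m
R = ρL/A = (1.56×10^-8)(25.69)/(2.9255e-06) = 0.137 Ω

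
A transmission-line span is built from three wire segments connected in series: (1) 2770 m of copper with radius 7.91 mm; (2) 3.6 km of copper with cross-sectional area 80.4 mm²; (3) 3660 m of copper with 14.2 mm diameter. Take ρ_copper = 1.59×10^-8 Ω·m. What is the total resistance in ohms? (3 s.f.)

1.30 Ω

Seg 1: A = πr² = π(7.9100e-03 m)² = 1.966e-04 m²
R_1 = (1.59×10^-8)(2770)/(1.966e-04) = 0.2241 Ω
Seg 2: A = 80.4 mm² = 8.040e-05 m²
R_2 = (1.59×10^-8)(3600)/(8.040e-05) = 0.7119 Ω
Seg 3: A = π(d/2)² = π(7.1000e-03 m)² = 1.584e-04 m²
R_3 = (1.59×10^-8)(3660)/(1.584e-04) = 0.3675 Ω
R_total = R_1 + R_2 + R_3 = 1.30 Ω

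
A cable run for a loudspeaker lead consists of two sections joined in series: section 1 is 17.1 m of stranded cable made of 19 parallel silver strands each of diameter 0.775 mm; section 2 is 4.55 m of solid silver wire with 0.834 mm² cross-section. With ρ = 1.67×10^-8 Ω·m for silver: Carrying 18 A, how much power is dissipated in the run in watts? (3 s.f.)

39.8 W

Section 1: A_strand = π(3.8750e-04)² = 4.717e-07 m²; R₁ = ρL/(N·A_s) = (1.67×10^-8)(17.1)/(19×4.717e-07) = 0.03186 Ω
Section 2: A = 0.834 mm² = 8.340e-07 m²
R₂ = (1.67×10^-8)(4.55)/(8.340e-07) = 0.09111 Ω
R = R₁ + R₂ = 0.123 Ω
P = I²R = (18)² × 0.123 = 39.8 W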